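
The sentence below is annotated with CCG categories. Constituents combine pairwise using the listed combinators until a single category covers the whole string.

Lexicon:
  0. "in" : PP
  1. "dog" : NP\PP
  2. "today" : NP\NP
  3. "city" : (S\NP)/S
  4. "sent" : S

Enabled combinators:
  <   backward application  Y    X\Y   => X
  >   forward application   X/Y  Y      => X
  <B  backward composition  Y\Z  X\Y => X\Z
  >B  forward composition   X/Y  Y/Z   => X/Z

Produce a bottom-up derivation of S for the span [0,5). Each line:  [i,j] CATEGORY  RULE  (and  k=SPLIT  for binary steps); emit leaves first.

[0,5] S   <
  [0,3] NP   <
    [0,1] "in" : PP
    [1,3] NP\PP   <B
      [1,2] "dog" : NP\PP
      [2,3] "today" : NP\NP
  [3,5] S\NP   >
    [3,4] "city" : (S\NP)/S
    [4,5] "sent" : S

[0,1] PP  lex  "in"
[1,2] NP\PP  lex  "dog"
[2,3] NP\NP  lex  "today"
[1,3] NP\PP  <B  k=2
[0,3] NP  <  k=1
[3,4] (S\NP)/S  lex  "city"
[4,5] S  lex  "sent"
[3,5] S\NP  >  k=4
[0,5] S  <  k=3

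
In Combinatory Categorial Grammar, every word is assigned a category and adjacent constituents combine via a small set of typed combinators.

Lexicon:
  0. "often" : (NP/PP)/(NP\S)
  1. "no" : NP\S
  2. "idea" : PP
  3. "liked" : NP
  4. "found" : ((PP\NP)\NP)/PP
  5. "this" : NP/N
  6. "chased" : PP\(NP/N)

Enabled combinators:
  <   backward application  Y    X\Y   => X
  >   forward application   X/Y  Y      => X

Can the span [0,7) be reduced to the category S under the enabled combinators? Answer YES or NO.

NO

(NP/PP)/(NP\S) NP\S PP NP ((PP\NP)\NP)/PP NP/N PP\(NP/N)
CKY chart[0,7] = {PP}; S ∉ chart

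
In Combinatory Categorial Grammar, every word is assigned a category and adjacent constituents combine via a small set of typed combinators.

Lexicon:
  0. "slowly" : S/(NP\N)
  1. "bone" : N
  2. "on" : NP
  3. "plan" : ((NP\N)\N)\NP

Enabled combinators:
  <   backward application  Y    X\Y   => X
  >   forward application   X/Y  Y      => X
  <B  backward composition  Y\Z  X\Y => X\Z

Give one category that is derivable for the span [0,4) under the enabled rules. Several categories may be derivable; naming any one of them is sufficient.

S

[0,4] S   >
  [0,1] "slowly" : S/(NP\N)
  [1,4] NP\N   <
    [1,2] "bone" : N
    [2,4] (NP\N)\N   <
      [2,3] "on" : NP
      [3,4] "plan" : ((NP\N)\N)\NP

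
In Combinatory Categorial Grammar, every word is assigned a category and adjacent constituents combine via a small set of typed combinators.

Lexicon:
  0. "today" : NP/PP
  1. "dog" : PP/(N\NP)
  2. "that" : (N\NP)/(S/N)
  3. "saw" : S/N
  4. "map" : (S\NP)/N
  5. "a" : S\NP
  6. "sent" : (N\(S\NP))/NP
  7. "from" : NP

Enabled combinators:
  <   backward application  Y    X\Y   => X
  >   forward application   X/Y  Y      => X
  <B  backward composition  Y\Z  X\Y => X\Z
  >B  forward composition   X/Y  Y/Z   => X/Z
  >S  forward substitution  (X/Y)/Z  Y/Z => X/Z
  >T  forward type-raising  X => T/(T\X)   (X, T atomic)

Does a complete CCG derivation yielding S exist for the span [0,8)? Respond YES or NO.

[0,8] S   <
  [0,4] NP   >
    [0,1] "today" : NP/PP
    [1,4] PP   >
      [1,2] "dog" : PP/(N\NP)
      [2,4] N\NP   >
        [2,3] "that" : (N\NP)/(S/N)
        [3,4] "saw" : S/N
  [4,8] S\NP   >
    [4,5] "map" : (S\NP)/N
    [5,8] N   <
      [5,6] "a" : S\NP
      [6,8] N\(S\NP)   >
        [6,7] "sent" : (N\(S\NP))/NP
        [7,8] "from" : NP

YES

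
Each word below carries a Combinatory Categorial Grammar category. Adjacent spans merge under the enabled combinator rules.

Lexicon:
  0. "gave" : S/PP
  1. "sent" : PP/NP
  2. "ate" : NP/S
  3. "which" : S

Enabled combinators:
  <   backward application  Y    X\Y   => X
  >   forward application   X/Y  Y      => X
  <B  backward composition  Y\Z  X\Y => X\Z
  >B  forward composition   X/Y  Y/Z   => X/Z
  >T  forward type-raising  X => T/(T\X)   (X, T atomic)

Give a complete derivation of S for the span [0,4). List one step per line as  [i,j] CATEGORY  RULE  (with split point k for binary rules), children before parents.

[0,1] S/PP  lex  "gave"
[1,2] PP/NP  lex  "sent"
[0,2] S/NP  >B  k=1
[2,3] NP/S  lex  "ate"
[3,4] S  lex  "which"
[2,4] NP  >  k=3
[0,4] S  >  k=2

[0,4] S   >
  [0,2] S/NP   >B
    [0,1] "gave" : S/PP
    [1,2] "sent" : PP/NP
  [2,4] NP   >
    [2,3] "ate" : NP/S
    [3,4] "which" : S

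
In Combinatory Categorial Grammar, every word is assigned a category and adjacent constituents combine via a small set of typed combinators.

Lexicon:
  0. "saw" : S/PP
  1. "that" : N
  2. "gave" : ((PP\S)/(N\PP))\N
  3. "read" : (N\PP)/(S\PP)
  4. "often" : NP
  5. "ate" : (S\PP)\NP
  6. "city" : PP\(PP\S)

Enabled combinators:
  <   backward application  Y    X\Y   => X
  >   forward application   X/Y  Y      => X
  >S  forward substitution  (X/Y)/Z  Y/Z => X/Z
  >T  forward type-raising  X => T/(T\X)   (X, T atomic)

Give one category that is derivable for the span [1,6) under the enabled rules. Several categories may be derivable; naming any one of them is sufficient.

PP\S

[0,7] S   >
  [0,1] "saw" : S/PP
  [1,7] PP   <
    [1,6] PP\S   >
      [1,3] (PP\S)/(N\PP)   <
        [1,2] "that" : N
        [2,3] "gave" : ((PP\S)/(N\PP))\N
      [3,6] N\PP   >
        [3,4] "read" : (N\PP)/(S\PP)
        [4,6] S\PP   <
          [4,5] "often" : NP
          [5,6] "ate" : (S\PP)\NP
    [6,7] "city" : PP\(PP\S)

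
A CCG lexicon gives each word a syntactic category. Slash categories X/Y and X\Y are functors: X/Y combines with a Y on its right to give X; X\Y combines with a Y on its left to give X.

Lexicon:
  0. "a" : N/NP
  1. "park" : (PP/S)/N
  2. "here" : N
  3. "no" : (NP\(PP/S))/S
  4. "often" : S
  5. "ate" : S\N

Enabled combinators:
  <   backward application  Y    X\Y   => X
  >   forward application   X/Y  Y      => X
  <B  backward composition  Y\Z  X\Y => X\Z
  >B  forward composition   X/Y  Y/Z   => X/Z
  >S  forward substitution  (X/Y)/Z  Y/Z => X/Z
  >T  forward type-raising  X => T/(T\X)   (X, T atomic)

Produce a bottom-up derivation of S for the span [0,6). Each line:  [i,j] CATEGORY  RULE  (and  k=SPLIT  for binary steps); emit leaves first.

[0,6] S   <
  [0,5] N   >
    [0,1] "a" : N/NP
    [1,5] NP   <
      [1,3] PP/S   >
        [1,2] "park" : (PP/S)/N
        [2,3] "here" : N
      [3,5] NP\(PP/S)   >
        [3,4] "no" : (NP\(PP/S))/S
        [4,5] "often" : S
  [5,6] "ate" : S\N

[0,1] N/NP  lex  "a"
[1,2] (PP/S)/N  lex  "park"
[2,3] N  lex  "here"
[1,3] PP/S  >  k=2
[3,4] (NP\(PP/S))/S  lex  "no"
[4,5] S  lex  "often"
[3,5] NP\(PP/S)  >  k=4
[1,5] NP  <  k=3
[0,5] N  >  k=1
[5,6] S\N  lex  "ate"
[0,6] S  <  k=5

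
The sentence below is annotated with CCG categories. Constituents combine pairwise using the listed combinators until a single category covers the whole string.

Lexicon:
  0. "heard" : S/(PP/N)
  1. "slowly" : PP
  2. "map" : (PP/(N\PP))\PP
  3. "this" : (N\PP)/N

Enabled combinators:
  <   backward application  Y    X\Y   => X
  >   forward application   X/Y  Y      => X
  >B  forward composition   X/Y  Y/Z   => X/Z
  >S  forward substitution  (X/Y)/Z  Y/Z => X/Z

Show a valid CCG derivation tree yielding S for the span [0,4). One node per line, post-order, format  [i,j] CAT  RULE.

[0,1] S/(PP/N)  lex  "heard"
[1,2] PP  lex  "slowly"
[2,3] (PP/(N\PP))\PP  lex  "map"
[1,3] PP/(N\PP)  <  k=2
[3,4] (N\PP)/N  lex  "this"
[1,4] PP/N  >B  k=3
[0,4] S  >  k=1

[0,4] S   >
  [0,1] "heard" : S/(PP/N)
  [1,4] PP/N   >B
    [1,3] PP/(N\PP)   <
      [1,2] "slowly" : PP
      [2,3] "map" : (PP/(N\PP))\PP
    [3,4] "this" : (N\PP)/N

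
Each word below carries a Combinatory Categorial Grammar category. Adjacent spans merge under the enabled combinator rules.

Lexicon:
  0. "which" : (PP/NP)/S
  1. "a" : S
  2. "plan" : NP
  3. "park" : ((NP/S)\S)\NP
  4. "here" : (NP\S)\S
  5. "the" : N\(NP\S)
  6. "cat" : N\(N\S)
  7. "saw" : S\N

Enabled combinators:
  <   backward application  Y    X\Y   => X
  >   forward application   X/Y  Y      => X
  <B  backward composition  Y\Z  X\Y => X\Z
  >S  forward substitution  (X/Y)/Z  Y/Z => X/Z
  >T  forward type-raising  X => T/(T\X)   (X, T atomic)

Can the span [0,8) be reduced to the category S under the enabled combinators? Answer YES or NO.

(PP/NP)/S S NP ((NP/S)\S)\NP (NP\S)\S N\(NP\S) N\(N\S) S\N
CKY chart[0,8] = {N/(N\PP), NP/(NP\PP), PP, PP/(PP\PP), S/(S\PP)}; S ∉ chart

NO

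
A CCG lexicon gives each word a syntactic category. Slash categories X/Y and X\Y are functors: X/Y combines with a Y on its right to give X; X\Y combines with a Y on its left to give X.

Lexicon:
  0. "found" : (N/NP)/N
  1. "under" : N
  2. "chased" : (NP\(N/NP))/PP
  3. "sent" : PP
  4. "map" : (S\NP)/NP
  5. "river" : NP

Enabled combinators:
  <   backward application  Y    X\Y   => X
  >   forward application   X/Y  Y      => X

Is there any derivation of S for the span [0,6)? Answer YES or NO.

YES

[0,6] S   <
  [0,4] NP   <
    [0,2] N/NP   >
      [0,1] "found" : (N/NP)/N
      [1,2] "under" : N
    [2,4] NP\(N/NP)   >
      [2,3] "chased" : (NP\(N/NP))/PP
      [3,4] "sent" : PP
  [4,6] S\NP   >
    [4,5] "map" : (S\NP)/NP
    [5,6] "river" : NP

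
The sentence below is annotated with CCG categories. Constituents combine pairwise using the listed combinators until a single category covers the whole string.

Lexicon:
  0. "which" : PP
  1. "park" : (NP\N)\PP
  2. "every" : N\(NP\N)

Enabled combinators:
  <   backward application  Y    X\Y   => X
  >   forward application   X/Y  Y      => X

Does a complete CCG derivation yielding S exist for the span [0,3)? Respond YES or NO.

NO

PP (NP\N)\PP N\(NP\N)
CKY chart[0,3] = {N}; S ∉ chart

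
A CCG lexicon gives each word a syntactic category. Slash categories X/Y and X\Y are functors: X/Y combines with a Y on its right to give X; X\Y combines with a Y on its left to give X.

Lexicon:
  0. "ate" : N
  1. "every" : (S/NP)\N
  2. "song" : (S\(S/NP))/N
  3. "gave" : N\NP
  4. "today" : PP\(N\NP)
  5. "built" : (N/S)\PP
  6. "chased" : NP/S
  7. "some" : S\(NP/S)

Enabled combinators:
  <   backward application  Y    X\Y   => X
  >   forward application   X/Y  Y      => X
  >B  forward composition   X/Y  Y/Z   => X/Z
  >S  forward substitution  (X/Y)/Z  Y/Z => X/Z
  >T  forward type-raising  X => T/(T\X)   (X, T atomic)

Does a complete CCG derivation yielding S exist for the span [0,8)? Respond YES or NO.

YES

[0,8] S   <
  [0,2] S/NP   <
    [0,1] "ate" : N
    [1,2] "every" : (S/NP)\N
  [2,8] S\(S/NP)   >
    [2,3] "song" : (S\(S/NP))/N
    [3,8] N   >
      [3,6] N/S   <
        [3,5] PP   <
          [3,4] "gave" : N\NP
          [4,5] "today" : PP\(N\NP)
        [5,6] "built" : (N/S)\PP
      [6,8] S   <
        [6,7] "chased" : NP/S
        [7,8] "some" : S\(NP/S)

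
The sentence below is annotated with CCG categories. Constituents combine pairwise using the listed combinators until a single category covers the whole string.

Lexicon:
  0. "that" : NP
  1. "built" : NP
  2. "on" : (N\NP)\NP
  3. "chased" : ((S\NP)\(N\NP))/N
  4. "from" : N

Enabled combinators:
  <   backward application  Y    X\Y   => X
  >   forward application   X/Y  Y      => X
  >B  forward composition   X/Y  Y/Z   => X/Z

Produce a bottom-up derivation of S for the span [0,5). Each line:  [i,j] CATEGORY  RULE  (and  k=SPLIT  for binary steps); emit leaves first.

[0,1] NP  lex  "that"
[1,2] NP  lex  "built"
[2,3] (N\NP)\NP  lex  "on"
[1,3] N\NP  <  k=2
[3,4] ((S\NP)\(N\NP))/N  lex  "chased"
[4,5] N  lex  "from"
[3,5] (S\NP)\(N\NP)  >  k=4
[1,5] S\NP  <  k=3
[0,5] S  <  k=1

[0,5] S   <
  [0,1] "that" : NP
  [1,5] S\NP   <
    [1,3] N\NP   <
      [1,2] "built" : NP
      [2,3] "on" : (N\NP)\NP
    [3,5] (S\NP)\(N\NP)   >
      [3,4] "chased" : ((S\NP)\(N\NP))/N
      [4,5] "from" : N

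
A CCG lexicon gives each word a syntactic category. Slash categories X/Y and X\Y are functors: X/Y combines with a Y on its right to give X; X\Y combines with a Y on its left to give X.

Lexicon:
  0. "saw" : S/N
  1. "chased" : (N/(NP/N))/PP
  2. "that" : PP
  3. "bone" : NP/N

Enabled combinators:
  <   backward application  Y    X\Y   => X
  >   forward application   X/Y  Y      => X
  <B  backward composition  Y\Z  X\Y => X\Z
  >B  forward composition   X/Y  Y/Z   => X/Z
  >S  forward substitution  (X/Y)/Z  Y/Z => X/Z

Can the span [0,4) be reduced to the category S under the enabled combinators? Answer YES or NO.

YES

[0,4] S   >
  [0,1] "saw" : S/N
  [1,4] N   >
    [1,3] N/(NP/N)   >
      [1,2] "chased" : (N/(NP/N))/PP
      [2,3] "that" : PP
    [3,4] "bone" : NP/N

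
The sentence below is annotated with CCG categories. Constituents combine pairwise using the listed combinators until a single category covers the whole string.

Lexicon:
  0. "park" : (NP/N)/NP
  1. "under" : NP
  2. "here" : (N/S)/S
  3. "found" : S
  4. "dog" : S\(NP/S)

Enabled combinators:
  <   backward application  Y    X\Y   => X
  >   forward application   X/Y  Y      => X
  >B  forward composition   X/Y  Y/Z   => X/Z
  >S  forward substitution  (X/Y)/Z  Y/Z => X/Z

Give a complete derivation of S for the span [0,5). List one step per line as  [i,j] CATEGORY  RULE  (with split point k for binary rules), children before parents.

[0,5] S   <
  [0,4] NP/S   >B
    [0,2] NP/N   >
      [0,1] "park" : (NP/N)/NP
      [1,2] "under" : NP
    [2,4] N/S   >
      [2,3] "here" : (N/S)/S
      [3,4] "found" : S
  [4,5] "dog" : S\(NP/S)

[0,1] (NP/N)/NP  lex  "park"
[1,2] NP  lex  "under"
[0,2] NP/N  >  k=1
[2,3] (N/S)/S  lex  "here"
[3,4] S  lex  "found"
[2,4] N/S  >  k=3
[0,4] NP/S  >B  k=2
[4,5] S\(NP/S)  lex  "dog"
[0,5] S  <  k=4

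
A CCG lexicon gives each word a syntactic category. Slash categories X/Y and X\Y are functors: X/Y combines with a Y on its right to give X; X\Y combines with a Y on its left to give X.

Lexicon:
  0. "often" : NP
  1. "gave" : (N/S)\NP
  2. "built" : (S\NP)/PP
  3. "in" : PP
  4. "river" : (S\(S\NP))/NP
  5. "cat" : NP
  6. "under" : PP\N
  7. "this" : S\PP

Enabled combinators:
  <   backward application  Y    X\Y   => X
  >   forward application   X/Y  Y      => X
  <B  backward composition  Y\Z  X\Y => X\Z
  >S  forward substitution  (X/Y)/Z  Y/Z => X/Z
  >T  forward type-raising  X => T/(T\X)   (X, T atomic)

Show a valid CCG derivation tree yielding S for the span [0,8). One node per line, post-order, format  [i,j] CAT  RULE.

[0,8] S   <
  [0,6] N   >
    [0,2] N/S   <
      [0,1] "often" : NP
      [1,2] "gave" : (N/S)\NP
    [2,6] S   <
      [2,4] S\NP   >
        [2,3] "built" : (S\NP)/PP
        [3,4] "in" : PP
      [4,6] S\(S\NP)   >
        [4,5] "river" : (S\(S\NP))/NP
        [5,6] "cat" : NP
  [6,8] S\N   <B
    [6,7] "under" : PP\N
    [7,8] "this" : S\PP

[0,1] NP  lex  "often"
[1,2] (N/S)\NP  lex  "gave"
[0,2] N/S  <  k=1
[2,3] (S\NP)/PP  lex  "built"
[3,4] PP  lex  "in"
[2,4] S\NP  >  k=3
[4,5] (S\(S\NP))/NP  lex  "river"
[5,6] NP  lex  "cat"
[4,6] S\(S\NP)  >  k=5
[2,6] S  <  k=4
[0,6] N  >  k=2
[6,7] PP\N  lex  "under"
[7,8] S\PP  lex  "this"
[6,8] S\N  <B  k=7
[0,8] S  <  k=6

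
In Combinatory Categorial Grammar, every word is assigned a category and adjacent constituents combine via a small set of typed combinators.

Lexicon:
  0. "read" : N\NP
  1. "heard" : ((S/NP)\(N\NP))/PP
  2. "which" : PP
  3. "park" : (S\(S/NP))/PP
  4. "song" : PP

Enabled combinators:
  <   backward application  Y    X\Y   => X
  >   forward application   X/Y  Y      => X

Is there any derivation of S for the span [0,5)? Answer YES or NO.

[0,5] S   <
  [0,3] S/NP   <
    [0,1] "read" : N\NP
    [1,3] (S/NP)\(N\NP)   >
      [1,2] "heard" : ((S/NP)\(N\NP))/PP
      [2,3] "which" : PP
  [3,5] S\(S/NP)   >
    [3,4] "park" : (S\(S/NP))/PP
    [4,5] "song" : PP

YES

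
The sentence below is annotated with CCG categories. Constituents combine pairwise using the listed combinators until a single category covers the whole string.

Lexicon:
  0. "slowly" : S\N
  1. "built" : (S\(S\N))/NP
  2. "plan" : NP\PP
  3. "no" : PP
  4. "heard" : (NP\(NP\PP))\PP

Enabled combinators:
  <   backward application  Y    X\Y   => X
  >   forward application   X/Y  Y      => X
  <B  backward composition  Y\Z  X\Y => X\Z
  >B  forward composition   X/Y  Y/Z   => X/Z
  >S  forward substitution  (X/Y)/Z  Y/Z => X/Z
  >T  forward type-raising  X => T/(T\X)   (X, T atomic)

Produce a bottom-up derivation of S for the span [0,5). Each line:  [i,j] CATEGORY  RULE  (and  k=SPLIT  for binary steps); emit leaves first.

[0,5] S   <
  [0,1] "slowly" : S\N
  [1,5] S\(S\N)   >
    [1,2] "built" : (S\(S\N))/NP
    [2,5] NP   <
      [2,3] "plan" : NP\PP
      [3,5] NP\(NP\PP)   <
        [3,4] "no" : PP
        [4,5] "heard" : (NP\(NP\PP))\PP

[0,1] S\N  lex  "slowly"
[1,2] (S\(S\N))/NP  lex  "built"
[2,3] NP\PP  lex  "plan"
[3,4] PP  lex  "no"
[4,5] (NP\(NP\PP))\PP  lex  "heard"
[3,5] NP\(NP\PP)  <  k=4
[2,5] NP  <  k=3
[1,5] S\(S\N)  >  k=2
[0,5] S  <  k=1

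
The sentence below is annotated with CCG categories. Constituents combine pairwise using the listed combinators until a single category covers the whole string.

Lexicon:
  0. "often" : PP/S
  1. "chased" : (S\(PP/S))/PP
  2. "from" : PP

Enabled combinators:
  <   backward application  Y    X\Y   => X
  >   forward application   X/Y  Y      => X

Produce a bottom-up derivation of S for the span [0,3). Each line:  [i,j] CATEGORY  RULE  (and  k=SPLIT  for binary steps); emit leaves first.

[0,1] PP/S  lex  "often"
[1,2] (S\(PP/S))/PP  lex  "chased"
[2,3] PP  lex  "from"
[1,3] S\(PP/S)  >  k=2
[0,3] S  <  k=1

[0,3] S   <
  [0,1] "often" : PP/S
  [1,3] S\(PP/S)   >
    [1,2] "chased" : (S\(PP/S))/PP
    [2,3] "from" : PP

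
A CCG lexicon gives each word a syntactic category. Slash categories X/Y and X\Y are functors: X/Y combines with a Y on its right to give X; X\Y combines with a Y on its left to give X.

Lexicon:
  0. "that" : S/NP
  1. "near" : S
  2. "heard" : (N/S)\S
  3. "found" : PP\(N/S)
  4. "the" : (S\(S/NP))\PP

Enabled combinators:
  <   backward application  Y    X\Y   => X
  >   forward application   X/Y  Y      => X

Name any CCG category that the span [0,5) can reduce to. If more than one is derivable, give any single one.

S

[0,5] S   <
  [0,1] "that" : S/NP
  [1,5] S\(S/NP)   <
    [1,4] PP   <
      [1,3] N/S   <
        [1,2] "near" : S
        [2,3] "heard" : (N/S)\S
      [3,4] "found" : PP\(N/S)
    [4,5] "the" : (S\(S/NP))\PP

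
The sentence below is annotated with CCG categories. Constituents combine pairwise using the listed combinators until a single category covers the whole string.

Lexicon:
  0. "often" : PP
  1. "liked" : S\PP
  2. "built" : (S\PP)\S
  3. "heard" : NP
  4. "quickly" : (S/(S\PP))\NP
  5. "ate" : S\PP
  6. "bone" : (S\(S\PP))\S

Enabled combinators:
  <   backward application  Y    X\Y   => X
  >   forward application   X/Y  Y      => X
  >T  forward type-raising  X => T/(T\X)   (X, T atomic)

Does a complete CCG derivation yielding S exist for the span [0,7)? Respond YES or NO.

YES

[0,7] S   <
  [0,3] S\PP   <
    [0,2] S   <
      [0,1] "often" : PP
      [1,2] "liked" : S\PP
    [2,3] "built" : (S\PP)\S
  [3,7] S\(S\PP)   <
    [3,6] S   >
      [3,5] S/(S\PP)   <
        [3,4] "heard" : NP
        [4,5] "quickly" : (S/(S\PP))\NP
      [5,6] "ate" : S\PP
    [6,7] "bone" : (S\(S\PP))\S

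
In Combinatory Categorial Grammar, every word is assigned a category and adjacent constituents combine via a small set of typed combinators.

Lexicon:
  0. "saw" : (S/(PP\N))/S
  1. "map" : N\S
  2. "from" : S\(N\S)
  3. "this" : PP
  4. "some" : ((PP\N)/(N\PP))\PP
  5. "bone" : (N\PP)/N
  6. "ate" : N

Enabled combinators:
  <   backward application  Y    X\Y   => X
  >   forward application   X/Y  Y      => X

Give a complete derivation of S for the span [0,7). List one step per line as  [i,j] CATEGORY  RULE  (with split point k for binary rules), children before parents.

[0,1] (S/(PP\N))/S  lex  "saw"
[1,2] N\S  lex  "map"
[2,3] S\(N\S)  lex  "from"
[1,3] S  <  k=2
[0,3] S/(PP\N)  >  k=1
[3,4] PP  lex  "this"
[4,5] ((PP\N)/(N\PP))\PP  lex  "some"
[3,5] (PP\N)/(N\PP)  <  k=4
[5,6] (N\PP)/N  lex  "bone"
[6,7] N  lex  "ate"
[5,7] N\PP  >  k=6
[3,7] PP\N  >  k=5
[0,7] S  >  k=3

[0,7] S   >
  [0,3] S/(PP\N)   >
    [0,1] "saw" : (S/(PP\N))/S
    [1,3] S   <
      [1,2] "map" : N\S
      [2,3] "from" : S\(N\S)
  [3,7] PP\N   >
    [3,5] (PP\N)/(N\PP)   <
      [3,4] "this" : PP
      [4,5] "some" : ((PP\N)/(N\PP))\PP
    [5,7] N\PP   >
      [5,6] "bone" : (N\PP)/N
      [6,7] "ate" : N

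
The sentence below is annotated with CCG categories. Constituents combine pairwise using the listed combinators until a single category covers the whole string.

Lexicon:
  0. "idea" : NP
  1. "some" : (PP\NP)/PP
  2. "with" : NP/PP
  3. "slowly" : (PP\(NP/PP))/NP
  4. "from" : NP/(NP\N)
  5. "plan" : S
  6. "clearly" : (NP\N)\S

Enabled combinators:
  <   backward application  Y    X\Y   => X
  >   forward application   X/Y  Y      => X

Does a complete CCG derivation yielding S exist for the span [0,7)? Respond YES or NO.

NO

NP (PP\NP)/PP NP/PP (PP\(NP/PP))/NP NP/(NP\N) S (NP\N)\S
CKY chart[0,7] = {PP}; S ∉ chart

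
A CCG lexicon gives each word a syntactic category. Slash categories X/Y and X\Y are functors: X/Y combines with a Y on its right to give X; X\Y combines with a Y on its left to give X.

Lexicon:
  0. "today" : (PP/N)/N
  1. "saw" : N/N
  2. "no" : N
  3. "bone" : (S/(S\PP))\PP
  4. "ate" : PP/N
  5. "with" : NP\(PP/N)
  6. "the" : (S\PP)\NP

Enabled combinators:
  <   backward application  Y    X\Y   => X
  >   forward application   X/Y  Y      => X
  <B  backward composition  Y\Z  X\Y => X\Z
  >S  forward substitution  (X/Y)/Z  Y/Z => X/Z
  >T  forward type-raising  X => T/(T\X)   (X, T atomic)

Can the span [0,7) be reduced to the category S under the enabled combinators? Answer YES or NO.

[0,7] S   >
  [0,4] S/(S\PP)   <
    [0,3] PP   >
      [0,2] PP/N   >S
        [0,1] "today" : (PP/N)/N
        [1,2] "saw" : N/N
      [2,3] "no" : N
    [3,4] "bone" : (S/(S\PP))\PP
  [4,7] S\PP   <
    [4,6] NP   <
      [4,5] "ate" : PP/N
      [5,6] "with" : NP\(PP/N)
    [6,7] "the" : (S\PP)\NP

YES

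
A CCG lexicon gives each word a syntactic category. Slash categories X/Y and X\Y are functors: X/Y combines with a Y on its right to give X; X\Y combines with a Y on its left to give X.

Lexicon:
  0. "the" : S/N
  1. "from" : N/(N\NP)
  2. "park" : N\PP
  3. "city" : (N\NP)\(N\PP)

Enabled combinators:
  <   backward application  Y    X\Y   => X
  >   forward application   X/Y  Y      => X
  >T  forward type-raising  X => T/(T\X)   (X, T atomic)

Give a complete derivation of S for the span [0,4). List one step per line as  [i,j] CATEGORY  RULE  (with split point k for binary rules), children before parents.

[0,1] S/N  lex  "the"
[1,2] N/(N\NP)  lex  "from"
[2,3] N\PP  lex  "park"
[3,4] (N\NP)\(N\PP)  lex  "city"
[2,4] N\NP  <  k=3
[1,4] N  >  k=2
[0,4] S  >  k=1

[0,4] S   >
  [0,1] "the" : S/N
  [1,4] N   >
    [1,2] "from" : N/(N\NP)
    [2,4] N\NP   <
      [2,3] "park" : N\PP
      [3,4] "city" : (N\NP)\(N\PP)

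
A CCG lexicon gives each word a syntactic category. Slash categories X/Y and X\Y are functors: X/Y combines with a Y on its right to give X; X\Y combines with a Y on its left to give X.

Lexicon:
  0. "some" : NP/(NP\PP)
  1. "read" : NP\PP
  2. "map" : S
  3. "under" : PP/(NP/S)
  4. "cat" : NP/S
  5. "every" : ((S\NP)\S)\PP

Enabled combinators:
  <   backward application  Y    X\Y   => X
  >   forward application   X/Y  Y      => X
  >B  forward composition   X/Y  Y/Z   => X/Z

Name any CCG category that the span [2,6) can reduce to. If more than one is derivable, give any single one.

S\NP

[0,6] S   <
  [0,2] NP   >
    [0,1] "some" : NP/(NP\PP)
    [1,2] "read" : NP\PP
  [2,6] S\NP   <
    [2,3] "map" : S
    [3,6] (S\NP)\S   <
      [3,5] PP   >
        [3,4] "under" : PP/(NP/S)
        [4,5] "cat" : NP/S
      [5,6] "every" : ((S\NP)\S)\PP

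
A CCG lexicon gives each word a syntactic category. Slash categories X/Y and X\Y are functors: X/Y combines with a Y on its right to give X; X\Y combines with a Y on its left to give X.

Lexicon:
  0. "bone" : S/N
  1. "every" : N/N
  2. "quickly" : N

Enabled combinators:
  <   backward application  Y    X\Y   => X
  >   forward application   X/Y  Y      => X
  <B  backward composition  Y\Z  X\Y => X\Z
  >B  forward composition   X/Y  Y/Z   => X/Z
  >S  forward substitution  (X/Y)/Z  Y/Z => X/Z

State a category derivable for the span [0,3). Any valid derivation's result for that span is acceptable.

[0,3] S   >
  [0,2] S/N   >B
    [0,1] "bone" : S/N
    [1,2] "every" : N/N
  [2,3] "quickly" : N

S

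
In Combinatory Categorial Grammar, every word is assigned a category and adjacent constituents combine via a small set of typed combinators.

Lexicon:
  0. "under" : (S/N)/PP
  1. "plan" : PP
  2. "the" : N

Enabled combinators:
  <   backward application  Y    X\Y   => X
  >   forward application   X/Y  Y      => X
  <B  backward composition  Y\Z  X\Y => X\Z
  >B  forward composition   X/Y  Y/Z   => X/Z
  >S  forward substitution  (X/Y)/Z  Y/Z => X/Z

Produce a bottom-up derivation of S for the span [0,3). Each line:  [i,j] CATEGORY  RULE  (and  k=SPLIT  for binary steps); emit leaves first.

[0,3] S   >
  [0,2] S/N   >
    [0,1] "under" : (S/N)/PP
    [1,2] "plan" : PP
  [2,3] "the" : N

[0,1] (S/N)/PP  lex  "under"
[1,2] PP  lex  "plan"
[0,2] S/N  >  k=1
[2,3] N  lex  "the"
[0,3] S  >  k=2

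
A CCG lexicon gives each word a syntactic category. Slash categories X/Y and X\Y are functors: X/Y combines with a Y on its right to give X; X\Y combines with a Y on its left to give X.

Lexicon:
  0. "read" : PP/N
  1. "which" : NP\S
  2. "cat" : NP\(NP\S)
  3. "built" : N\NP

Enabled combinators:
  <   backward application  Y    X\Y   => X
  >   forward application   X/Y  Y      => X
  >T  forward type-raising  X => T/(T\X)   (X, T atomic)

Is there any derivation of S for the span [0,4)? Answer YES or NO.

PP/N NP\S NP\(NP\S) N\NP
CKY chart[0,4] = {N/(N\PP), NP/(NP\PP), PP, PP/(PP\PP), S/(S\PP)}; S ∉ chart

NO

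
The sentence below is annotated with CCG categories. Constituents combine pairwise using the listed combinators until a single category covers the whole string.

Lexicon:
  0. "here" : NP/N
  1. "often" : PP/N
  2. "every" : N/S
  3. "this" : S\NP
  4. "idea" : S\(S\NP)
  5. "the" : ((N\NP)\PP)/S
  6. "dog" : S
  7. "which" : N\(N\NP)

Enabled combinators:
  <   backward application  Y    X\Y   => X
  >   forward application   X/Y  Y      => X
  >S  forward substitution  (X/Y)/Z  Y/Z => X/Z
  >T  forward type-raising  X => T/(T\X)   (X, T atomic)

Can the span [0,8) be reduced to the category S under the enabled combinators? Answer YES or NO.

NP/N PP/N N/S S\NP S\(S\NP) ((N\NP)\PP)/S S N\(N\NP)
CKY chart[0,8] = {N/(N\NP), NP, NP/(NP\NP), PP/(PP\NP), S/(S\NP)}; S ∉ chart

NO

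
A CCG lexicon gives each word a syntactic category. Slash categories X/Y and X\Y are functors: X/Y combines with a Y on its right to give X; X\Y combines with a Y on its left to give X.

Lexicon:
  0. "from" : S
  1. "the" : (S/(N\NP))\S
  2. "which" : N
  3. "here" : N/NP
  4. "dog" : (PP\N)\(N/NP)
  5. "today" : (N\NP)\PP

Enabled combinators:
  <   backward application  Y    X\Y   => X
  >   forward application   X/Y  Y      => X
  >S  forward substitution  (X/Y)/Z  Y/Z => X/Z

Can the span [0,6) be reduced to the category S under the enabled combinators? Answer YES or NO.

[0,6] S   >
  [0,2] S/(N\NP)   <
    [0,1] "from" : S
    [1,2] "the" : (S/(N\NP))\S
  [2,6] N\NP   <
    [2,5] PP   <
      [2,3] "which" : N
      [3,5] PP\N   <
        [3,4] "here" : N/NP
        [4,5] "dog" : (PP\N)\(N/NP)
    [5,6] "today" : (N\NP)\PP

YES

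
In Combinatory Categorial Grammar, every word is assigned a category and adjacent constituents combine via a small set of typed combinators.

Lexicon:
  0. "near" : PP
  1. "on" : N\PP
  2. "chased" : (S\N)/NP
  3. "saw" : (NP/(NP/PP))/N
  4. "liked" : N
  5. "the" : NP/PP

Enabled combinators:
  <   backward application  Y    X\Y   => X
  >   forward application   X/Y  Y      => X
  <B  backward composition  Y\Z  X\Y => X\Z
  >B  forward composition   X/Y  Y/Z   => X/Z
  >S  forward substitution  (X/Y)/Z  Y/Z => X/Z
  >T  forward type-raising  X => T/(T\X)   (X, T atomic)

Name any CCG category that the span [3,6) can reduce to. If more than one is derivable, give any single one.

NP

[0,6] S   <
  [0,2] N   <
    [0,1] "near" : PP
    [1,2] "on" : N\PP
  [2,6] S\N   >
    [2,3] "chased" : (S\N)/NP
    [3,6] NP   >
      [3,5] NP/(NP/PP)   >
        [3,4] "saw" : (NP/(NP/PP))/N
        [4,5] "liked" : N
      [5,6] "the" : NP/PP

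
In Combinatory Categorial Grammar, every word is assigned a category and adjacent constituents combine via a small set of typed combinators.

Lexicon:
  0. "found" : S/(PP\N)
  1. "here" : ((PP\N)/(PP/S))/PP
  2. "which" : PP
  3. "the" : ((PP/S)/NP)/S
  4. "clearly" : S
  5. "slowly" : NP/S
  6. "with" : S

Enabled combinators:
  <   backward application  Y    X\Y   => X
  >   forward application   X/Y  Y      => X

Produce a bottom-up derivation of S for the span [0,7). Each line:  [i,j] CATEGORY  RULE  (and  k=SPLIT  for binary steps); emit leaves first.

[0,7] S   >
  [0,1] "found" : S/(PP\N)
  [1,7] PP\N   >
    [1,3] (PP\N)/(PP/S)   >
      [1,2] "here" : ((PP\N)/(PP/S))/PP
      [2,3] "which" : PP
    [3,7] PP/S   >
      [3,5] (PP/S)/NP   >
        [3,4] "the" : ((PP/S)/NP)/S
        [4,5] "clearly" : S
      [5,7] NP   >
        [5,6] "slowly" : NP/S
        [6,7] "with" : S

[0,1] S/(PP\N)  lex  "found"
[1,2] ((PP\N)/(PP/S))/PP  lex  "here"
[2,3] PP  lex  "which"
[1,3] (PP\N)/(PP/S)  >  k=2
[3,4] ((PP/S)/NP)/S  lex  "the"
[4,5] S  lex  "clearly"
[3,5] (PP/S)/NP  >  k=4
[5,6] NP/S  lex  "slowly"
[6,7] S  lex  "with"
[5,7] NP  >  k=6
[3,7] PP/S  >  k=5
[1,7] PP\N  >  k=3
[0,7] S  >  k=1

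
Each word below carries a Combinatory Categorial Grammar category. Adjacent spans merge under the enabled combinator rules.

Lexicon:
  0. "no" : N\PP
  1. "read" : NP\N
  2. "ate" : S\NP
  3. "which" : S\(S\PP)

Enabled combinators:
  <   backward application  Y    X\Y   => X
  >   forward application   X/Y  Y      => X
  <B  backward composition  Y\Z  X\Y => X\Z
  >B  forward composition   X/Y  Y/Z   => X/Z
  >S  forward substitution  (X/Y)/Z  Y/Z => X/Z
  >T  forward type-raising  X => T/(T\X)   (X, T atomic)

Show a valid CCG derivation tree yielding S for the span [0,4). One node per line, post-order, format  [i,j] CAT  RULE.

[0,1] N\PP  lex  "no"
[1,2] NP\N  lex  "read"
[0,2] NP\PP  <B  k=1
[2,3] S\NP  lex  "ate"
[0,3] S\PP  <B  k=2
[3,4] S\(S\PP)  lex  "which"
[0,4] S  <  k=3

[0,4] S   <
  [0,3] S\PP   <B
    [0,2] NP\PP   <B
      [0,1] "no" : N\PP
      [1,2] "read" : NP\N
    [2,3] "ate" : S\NP
  [3,4] "which" : S\(S\PP)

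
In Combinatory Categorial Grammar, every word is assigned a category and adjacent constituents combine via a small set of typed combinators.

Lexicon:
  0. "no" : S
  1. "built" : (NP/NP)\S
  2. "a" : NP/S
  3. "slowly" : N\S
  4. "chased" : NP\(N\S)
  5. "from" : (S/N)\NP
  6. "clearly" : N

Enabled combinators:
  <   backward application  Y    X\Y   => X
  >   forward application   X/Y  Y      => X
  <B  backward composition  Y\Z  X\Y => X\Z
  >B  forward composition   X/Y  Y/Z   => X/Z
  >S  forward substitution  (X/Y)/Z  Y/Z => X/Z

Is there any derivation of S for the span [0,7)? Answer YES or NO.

NO

S (NP/NP)\S NP/S N\S NP\(N\S) (S/N)\NP N
CKY chart[0,7] = {NP}; S ∉ chart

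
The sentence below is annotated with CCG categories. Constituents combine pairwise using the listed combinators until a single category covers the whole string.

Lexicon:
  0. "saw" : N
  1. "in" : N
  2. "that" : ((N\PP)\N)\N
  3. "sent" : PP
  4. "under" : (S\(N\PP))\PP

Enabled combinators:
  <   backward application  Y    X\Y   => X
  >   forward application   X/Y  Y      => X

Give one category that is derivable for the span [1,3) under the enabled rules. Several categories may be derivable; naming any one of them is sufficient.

[0,5] S   <
  [0,3] N\PP   <
    [0,1] "saw" : N
    [1,3] (N\PP)\N   <
      [1,2] "in" : N
      [2,3] "that" : ((N\PP)\N)\N
  [3,5] S\(N\PP)   <
    [3,4] "sent" : PP
    [4,5] "under" : (S\(N\PP))\PP

(N\PP)\N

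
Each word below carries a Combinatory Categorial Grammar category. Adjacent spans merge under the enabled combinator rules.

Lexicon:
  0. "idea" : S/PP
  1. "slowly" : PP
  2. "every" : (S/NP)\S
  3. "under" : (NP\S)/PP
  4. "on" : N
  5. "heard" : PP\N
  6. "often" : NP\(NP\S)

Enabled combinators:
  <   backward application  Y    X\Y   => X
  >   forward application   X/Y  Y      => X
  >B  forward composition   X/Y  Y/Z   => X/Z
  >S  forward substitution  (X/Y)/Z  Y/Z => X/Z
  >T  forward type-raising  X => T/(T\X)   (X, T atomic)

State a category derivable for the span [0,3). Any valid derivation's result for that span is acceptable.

[0,7] S   >
  [0,3] S/NP   <
    [0,2] S   >
      [0,1] "idea" : S/PP
      [1,2] "slowly" : PP
    [2,3] "every" : (S/NP)\S
  [3,7] NP   <
    [3,6] NP\S   >
      [3,4] "under" : (NP\S)/PP
      [4,6] PP   >
        [4,5] PP/(PP\N)   >T
          [4,5] "on" : N
        [5,6] "heard" : PP\N
    [6,7] "often" : NP\(NP\S)

S/NP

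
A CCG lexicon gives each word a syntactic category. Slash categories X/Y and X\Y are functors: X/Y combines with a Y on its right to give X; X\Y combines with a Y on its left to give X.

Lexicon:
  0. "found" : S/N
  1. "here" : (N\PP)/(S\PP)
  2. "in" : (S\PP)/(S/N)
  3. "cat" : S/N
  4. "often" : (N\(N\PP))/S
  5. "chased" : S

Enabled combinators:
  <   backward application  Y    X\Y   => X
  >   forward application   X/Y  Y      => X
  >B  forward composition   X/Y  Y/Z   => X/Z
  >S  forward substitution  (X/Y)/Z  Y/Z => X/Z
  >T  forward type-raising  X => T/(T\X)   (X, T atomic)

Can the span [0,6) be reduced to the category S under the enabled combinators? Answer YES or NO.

YES

[0,6] S   >
  [0,1] "found" : S/N
  [1,6] N   <
    [1,4] N\PP   >
      [1,2] "here" : (N\PP)/(S\PP)
      [2,4] S\PP   >
        [2,3] "in" : (S\PP)/(S/N)
        [3,4] "cat" : S/N
    [4,6] N\(N\PP)   >
      [4,5] "often" : (N\(N\PP))/S
      [5,6] "chased" : S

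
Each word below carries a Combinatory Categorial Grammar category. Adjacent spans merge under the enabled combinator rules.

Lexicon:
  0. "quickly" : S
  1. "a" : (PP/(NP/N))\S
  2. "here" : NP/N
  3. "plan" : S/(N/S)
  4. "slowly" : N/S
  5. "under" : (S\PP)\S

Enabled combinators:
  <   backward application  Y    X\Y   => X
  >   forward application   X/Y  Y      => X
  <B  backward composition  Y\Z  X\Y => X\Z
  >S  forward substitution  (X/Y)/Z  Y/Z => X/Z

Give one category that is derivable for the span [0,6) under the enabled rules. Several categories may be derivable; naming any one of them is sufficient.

[0,6] S   <
  [0,3] PP   >
    [0,2] PP/(NP/N)   <
      [0,1] "quickly" : S
      [1,2] "a" : (PP/(NP/N))\S
    [2,3] "here" : NP/N
  [3,6] S\PP   <
    [3,5] S   >
      [3,4] "plan" : S/(N/S)
      [4,5] "slowly" : N/S
    [5,6] "under" : (S\PP)\S

S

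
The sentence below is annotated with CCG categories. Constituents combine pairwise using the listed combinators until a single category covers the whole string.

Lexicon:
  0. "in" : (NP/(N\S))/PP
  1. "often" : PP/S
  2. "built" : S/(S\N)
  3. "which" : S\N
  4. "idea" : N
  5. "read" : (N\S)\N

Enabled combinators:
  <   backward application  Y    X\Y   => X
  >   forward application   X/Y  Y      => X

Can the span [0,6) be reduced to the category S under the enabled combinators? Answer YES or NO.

NO

(NP/(N\S))/PP PP/S S/(S\N) S\N N (N\S)\N
CKY chart[0,6] = {NP}; S ∉ chart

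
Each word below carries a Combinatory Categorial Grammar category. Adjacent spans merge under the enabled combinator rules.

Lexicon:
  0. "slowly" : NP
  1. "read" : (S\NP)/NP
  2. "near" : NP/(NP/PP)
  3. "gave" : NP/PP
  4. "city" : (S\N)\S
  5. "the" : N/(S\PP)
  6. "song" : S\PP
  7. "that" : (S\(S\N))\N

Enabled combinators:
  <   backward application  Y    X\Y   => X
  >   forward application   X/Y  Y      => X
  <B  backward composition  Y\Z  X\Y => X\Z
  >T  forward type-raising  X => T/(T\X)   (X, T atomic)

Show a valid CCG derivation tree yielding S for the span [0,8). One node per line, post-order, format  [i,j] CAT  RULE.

[0,8] S   <
  [0,5] S\N   <
    [0,4] S   <
      [0,1] "slowly" : NP
      [1,4] S\NP   >
        [1,2] "read" : (S\NP)/NP
        [2,4] NP   >
          [2,3] "near" : NP/(NP/PP)
          [3,4] "gave" : NP/PP
    [4,5] "city" : (S\N)\S
  [5,8] S\(S\N)   <
    [5,7] N   >
      [5,6] "the" : N/(S\PP)
      [6,7] "song" : S\PP
    [7,8] "that" : (S\(S\N))\N

[0,1] NP  lex  "slowly"
[1,2] (S\NP)/NP  lex  "read"
[2,3] NP/(NP/PP)  lex  "near"
[3,4] NP/PP  lex  "gave"
[2,4] NP  >  k=3
[1,4] S\NP  >  k=2
[0,4] S  <  k=1
[4,5] (S\N)\S  lex  "city"
[0,5] S\N  <  k=4
[5,6] N/(S\PP)  lex  "the"
[6,7] S\PP  lex  "song"
[5,7] N  >  k=6
[7,8] (S\(S\N))\N  lex  "that"
[5,8] S\(S\N)  <  k=7
[0,8] S  <  k=5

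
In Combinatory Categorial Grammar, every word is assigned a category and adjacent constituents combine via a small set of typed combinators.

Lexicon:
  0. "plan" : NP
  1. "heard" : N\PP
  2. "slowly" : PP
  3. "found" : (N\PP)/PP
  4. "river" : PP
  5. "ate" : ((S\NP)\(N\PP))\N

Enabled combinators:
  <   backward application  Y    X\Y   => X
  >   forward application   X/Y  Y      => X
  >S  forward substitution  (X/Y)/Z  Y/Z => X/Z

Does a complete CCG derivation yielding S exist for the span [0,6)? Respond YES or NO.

YES

[0,6] S   <
  [0,1] "plan" : NP
  [1,6] S\NP   <
    [1,2] "heard" : N\PP
    [2,6] (S\NP)\(N\PP)   <
      [2,5] N   <
        [2,3] "slowly" : PP
        [3,5] N\PP   >
          [3,4] "found" : (N\PP)/PP
          [4,5] "river" : PP
      [5,6] "ate" : ((S\NP)\(N\PP))\N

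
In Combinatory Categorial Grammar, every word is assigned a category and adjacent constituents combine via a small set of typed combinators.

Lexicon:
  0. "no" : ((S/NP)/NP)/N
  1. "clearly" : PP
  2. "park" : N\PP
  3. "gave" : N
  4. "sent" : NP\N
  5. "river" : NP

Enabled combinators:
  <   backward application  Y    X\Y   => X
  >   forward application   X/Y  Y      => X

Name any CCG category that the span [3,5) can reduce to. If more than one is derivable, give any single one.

[0,6] S   >
  [0,5] S/NP   >
    [0,3] (S/NP)/NP   >
      [0,1] "no" : ((S/NP)/NP)/N
      [1,3] N   <
        [1,2] "clearly" : PP
        [2,3] "park" : N\PP
    [3,5] NP   <
      [3,4] "gave" : N
      [4,5] "sent" : NP\N
  [5,6] "river" : NP

NP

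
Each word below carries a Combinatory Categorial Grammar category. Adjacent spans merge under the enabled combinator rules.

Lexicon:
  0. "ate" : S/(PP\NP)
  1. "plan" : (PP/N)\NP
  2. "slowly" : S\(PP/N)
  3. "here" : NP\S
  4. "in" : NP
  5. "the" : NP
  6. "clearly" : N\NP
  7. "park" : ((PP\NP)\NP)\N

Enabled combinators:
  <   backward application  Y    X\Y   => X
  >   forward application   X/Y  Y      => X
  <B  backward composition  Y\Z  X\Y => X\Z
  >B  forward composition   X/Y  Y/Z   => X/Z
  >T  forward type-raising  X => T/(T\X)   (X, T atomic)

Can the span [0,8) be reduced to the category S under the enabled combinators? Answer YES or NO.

YES

[0,8] S   >
  [0,1] "ate" : S/(PP\NP)
  [1,8] PP\NP   <B
    [1,4] NP\NP   <B
      [1,3] S\NP   <B
        [1,2] "plan" : (PP/N)\NP
        [2,3] "slowly" : S\(PP/N)
      [3,4] "here" : NP\S
    [4,8] PP\NP   <
      [4,5] "in" : NP
      [5,8] (PP\NP)\NP   <
        [5,7] N   <
          [5,6] "the" : NP
          [6,7] "clearly" : N\NP
        [7,8] "park" : ((PP\NP)\NP)\N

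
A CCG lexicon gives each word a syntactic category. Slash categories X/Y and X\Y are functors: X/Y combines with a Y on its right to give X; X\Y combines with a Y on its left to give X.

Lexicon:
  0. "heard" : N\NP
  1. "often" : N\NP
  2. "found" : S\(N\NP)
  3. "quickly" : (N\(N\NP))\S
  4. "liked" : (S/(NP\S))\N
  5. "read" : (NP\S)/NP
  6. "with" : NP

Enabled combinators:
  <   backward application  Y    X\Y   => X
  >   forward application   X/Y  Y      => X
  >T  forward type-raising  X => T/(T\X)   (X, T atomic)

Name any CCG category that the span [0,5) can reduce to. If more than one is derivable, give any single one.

S/(NP\S)

[0,7] S   >
  [0,5] S/(NP\S)   <
    [0,4] N   <
      [0,1] "heard" : N\NP
      [1,4] N\(N\NP)   <
        [1,3] S   <
          [1,2] "often" : N\NP
          [2,3] "found" : S\(N\NP)
        [3,4] "quickly" : (N\(N\NP))\S
    [4,5] "liked" : (S/(NP\S))\N
  [5,7] NP\S   >
    [5,6] "read" : (NP\S)/NP
    [6,7] "with" : NP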